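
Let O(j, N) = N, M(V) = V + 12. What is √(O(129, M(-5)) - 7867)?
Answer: 2*I*√1965 ≈ 88.657*I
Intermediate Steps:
M(V) = 12 + V
√(O(129, M(-5)) - 7867) = √((12 - 5) - 7867) = √(7 - 7867) = √(-7860) = 2*I*√1965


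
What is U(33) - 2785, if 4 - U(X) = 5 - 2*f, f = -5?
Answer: -2796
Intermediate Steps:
U(X) = -11 (U(X) = 4 - (5 - 2*(-5)) = 4 - (5 + 10) = 4 - 1*15 = 4 - 15 = -11)
U(33) - 2785 = -11 - 2785 = -2796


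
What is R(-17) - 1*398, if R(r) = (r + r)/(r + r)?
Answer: -397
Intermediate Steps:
R(r) = 1 (R(r) = (2*r)/((2*r)) = (2*r)*(1/(2*r)) = 1)
R(-17) - 1*398 = 1 - 1*398 = 1 - 398 = -397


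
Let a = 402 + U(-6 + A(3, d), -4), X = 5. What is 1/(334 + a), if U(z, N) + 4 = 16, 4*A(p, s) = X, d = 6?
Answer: 1/748 ≈ 0.0013369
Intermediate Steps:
A(p, s) = 5/4 (A(p, s) = (1/4)*5 = 5/4)
U(z, N) = 12 (U(z, N) = -4 + 16 = 12)
a = 414 (a = 402 + 12 = 414)
1/(334 + a) = 1/(334 + 414) = 1/748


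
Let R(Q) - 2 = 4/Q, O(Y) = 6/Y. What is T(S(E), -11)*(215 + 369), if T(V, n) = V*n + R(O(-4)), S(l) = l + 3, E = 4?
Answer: -136072/3 ≈ -45357.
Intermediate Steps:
S(l) = 3 + l
R(Q) = 2 + 4/Q
T(V, n) = -2/3 + V*n (T(V, n) = V*n + (2 + 4/((6/(-4)))) = V*n + (2 + 4/((6*(-1/4)))) = V*n + (2 + 4/(-3/2)) = V*n + (2 + 4*(-2/3)) = V*n + (2 - 8/3) = V*n - 2/3 = -2/3 + V*n)
T(S(E), -11)*(215 + 369) = (-2/3 + (3 + 4)*(-11))*(215 + 369) = (-2/3 + 7*(-11))*584 = (-2/3 - 77)*584 = -233/3*584 = -136072/3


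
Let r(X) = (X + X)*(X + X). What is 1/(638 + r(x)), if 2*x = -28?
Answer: 1/1422 ≈ 0.00070324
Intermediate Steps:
x = -14 (x = (½)*(-28) = -14)
r(X) = 4*X² (r(X) = (2*X)*(2*X) = 4*X²)
1/(638 + r(x)) = 1/(638 + 4*(-14)²) = 1/(638 + 4*196) = 1/(638 + 784) = 1/1422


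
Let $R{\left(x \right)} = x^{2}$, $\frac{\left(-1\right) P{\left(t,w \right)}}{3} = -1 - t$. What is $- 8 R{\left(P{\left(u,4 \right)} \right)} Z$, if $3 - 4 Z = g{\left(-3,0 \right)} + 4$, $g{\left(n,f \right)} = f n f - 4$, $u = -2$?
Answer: $-54$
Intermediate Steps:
$g{\left(n,f \right)} = -4 + n f^{2}$ ($g{\left(n,f \right)} = n f^{2} - 4 = -4 + n f^{2}$)
$P{\left(t,w \right)} = 3 + 3 t$ ($P{\left(t,w \right)} = - 3 \left(-1 - t\right) = 3 + 3 t$)
$Z = \frac{3}{4}$ ($Z = \frac{3}{4} - \frac{\left(-4 - 3 \cdot 0^{2}\right) + 4}{4} = \frac{3}{4} - \frac{\left(-4 - 0\right) + 4}{4} = \frac{3}{4} - \frac{\left(-4 + 0\right) + 4}{4} = \frac{3}{4} - \frac{-4 + 4}{4} = \frac{3}{4} - 0 = \frac{3}{4} + 0 = \frac{3}{4} \approx 0.75$)
$- 8 R{\left(P{\left(u,4 \right)} \right)} Z = - 8 \left(3 + 3 \left(-2\right)\right)^{2} \cdot \frac{3}{4} = - 8 \left(3 - 6\right)^{2} \cdot \frac{3}{4} = - 8 \left(-3\right)^{2} \cdot \frac{3}{4} = \left(-8\right) 9 \cdot \frac{3}{4} = \left(-72\right) \frac{3}{4} = -54$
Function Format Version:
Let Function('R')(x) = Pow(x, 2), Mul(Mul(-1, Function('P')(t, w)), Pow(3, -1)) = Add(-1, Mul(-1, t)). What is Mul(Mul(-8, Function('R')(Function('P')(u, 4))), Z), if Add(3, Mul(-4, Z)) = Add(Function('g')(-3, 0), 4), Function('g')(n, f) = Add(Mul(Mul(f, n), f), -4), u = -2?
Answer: -54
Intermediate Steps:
Function('g')(n, f) = Add(-4, Mul(n, Pow(f, 2))) (Function('g')(n, f) = Add(Mul(n, Pow(f, 2)), -4) = Add(-4, Mul(n, Pow(f, 2))))
Function('P')(t, w) = Add(3, Mul(3, t)) (Function('P')(t, w) = Mul(-3, Add(-1, Mul(-1, t))) = Add(3, Mul(3, t)))
Z = Rational(3, 4) (Z = Add(Rational(3, 4), Mul(Rational(-1, 4), Add(Add(-4, Mul(-3, Pow(0, 2))), 4))) = Add(Rational(3, 4), Mul(Rational(-1, 4), Add(Add(-4, Mul(-3, 0)), 4))) = Add(Rational(3, 4), Mul(Rational(-1, 4), Add(Add(-4, 0), 4))) = Add(Rational(3, 4), Mul(Rational(-1, 4), Add(-4, 4))) = Add(Rational(3, 4), Mul(Rational(-1, 4), 0)) = Add(Rational(3, 4), 0) = Rational(3, 4) ≈ 0.75000)
Mul(Mul(-8, Function('R')(Function('P')(u, 4))), Z) = Mul(Mul(-8, Pow(Add(3, Mul(3, -2)), 2)), Rational(3, 4)) = Mul(Mul(-8, Pow(Add(3, -6), 2)), Rational(3, 4)) = Mul(Mul(-8, Pow(-3, 2)), Rational(3, 4)) = Mul(Mul(-8, 9), Rational(3, 4)) = Mul(-72, Rational(3, 4)) = -54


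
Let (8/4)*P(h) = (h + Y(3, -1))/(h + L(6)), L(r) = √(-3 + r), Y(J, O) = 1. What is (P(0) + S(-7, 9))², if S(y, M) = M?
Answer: (54 + √3)²/36 ≈ 86.280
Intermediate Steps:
P(h) = (1 + h)/(2*(h + √3)) (P(h) = ((h + 1)/(h + √(-3 + 6)))/2 = ((1 + h)/(h + √3))/2 = (1 + h)/(2*(h + √3)))
(P(0) + S(-7, 9))² = ((1 + 0)/(2*(0 + √3)) + 9)² = ((½)*1/√3 + 9)² = ((½)*(√3/3)*1 + 9)² = (√3/6 + 9)² = (9 + √3/6)²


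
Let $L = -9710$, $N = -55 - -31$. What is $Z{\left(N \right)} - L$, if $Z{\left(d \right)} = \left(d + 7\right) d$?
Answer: $10118$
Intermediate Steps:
$N = -24$ ($N = -55 + 31 = -24$)
$Z{\left(d \right)} = d \left(7 + d\right)$ ($Z{\left(d \right)} = \left(7 + d\right) d = d \left(7 + d\right)$)
$Z{\left(N \right)} - L = - 24 \left(7 - 24\right) - -9710 = \left(-24\right) \left(-17\right) + 9710 = 408 + 9710 = 10118$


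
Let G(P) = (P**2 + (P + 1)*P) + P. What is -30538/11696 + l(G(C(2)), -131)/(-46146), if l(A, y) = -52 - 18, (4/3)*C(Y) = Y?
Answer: -352096957/134930904 ≈ -2.6095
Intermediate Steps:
C(Y) = 3*Y/4
G(P) = P + P**2 + P*(1 + P) (G(P) = (P**2 + (1 + P)*P) + P = (P**2 + P*(1 + P)) + P = P + P**2 + P*(1 + P))
l(A, y) = -70
-30538/11696 + l(G(C(2)), -131)/(-46146) = -30538/11696 - 70/(-46146) = -30538*1/11696 - 70*(-1/46146) = -15269/5848 + 35/23073 = -352096957/134930904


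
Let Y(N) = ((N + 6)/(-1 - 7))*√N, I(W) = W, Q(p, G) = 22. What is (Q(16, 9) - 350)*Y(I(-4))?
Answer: 164*I ≈ 164.0*I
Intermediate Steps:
Y(N) = √N*(-¾ - N/8) (Y(N) = ((6 + N)/(-8))*√N = ((6 + N)*(-⅛))*√N = (-¾ - N/8)*√N = √N*(-¾ - N/8))
(Q(16, 9) - 350)*Y(I(-4)) = (22 - 350)*(√(-4)*(-6 - 1*(-4))/8) = -41*2*I*(-6 + 4) = -41*2*I*(-2) = -(-164)*I = 164*I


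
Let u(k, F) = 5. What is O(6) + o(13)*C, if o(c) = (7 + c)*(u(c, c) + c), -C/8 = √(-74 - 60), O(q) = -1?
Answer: -1 - 2880*I*√134 ≈ -1.0 - 33338.0*I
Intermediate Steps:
C = -8*I*√134 (C = -8*√(-74 - 60) = -8*I*√134 ≈ -92.607*I)
o(c) = (5 + c)*(7 + c) (o(c) = (7 + c)*(5 + c) = (5 + c)*(7 + c))
O(6) + o(13)*C = -1 + (35 + 13² + 12*13)*(-8*I*√134) = -1 + (35 + 169 + 156)*(-8*I*√134) = -1 + 360*(-8*I*√134) = -1 - 2880*I*√134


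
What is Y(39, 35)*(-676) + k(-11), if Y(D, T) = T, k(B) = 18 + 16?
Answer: -23626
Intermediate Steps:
k(B) = 34
Y(39, 35)*(-676) + k(-11) = 35*(-676) + 34 = -23660 + 34 = -23626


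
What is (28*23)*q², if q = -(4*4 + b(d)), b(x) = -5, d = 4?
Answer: 77924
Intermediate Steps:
q = -11 (q = -(4*4 - 5) = -(16 - 5) = -1*11 = -11)
(28*23)*q² = (28*23)*(-11)² = 644*121 = 77924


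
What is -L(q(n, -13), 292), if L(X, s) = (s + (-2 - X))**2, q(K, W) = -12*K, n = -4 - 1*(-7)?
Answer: -106276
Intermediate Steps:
n = 3 (n = -4 + 7 = 3)
L(X, s) = (-2 + s - X)**2
-L(q(n, -13), 292) = -(2 - 12*3 - 1*292)**2 = -(2 - 36 - 292)**2 = -1*(-326)**2 = -1*106276 = -106276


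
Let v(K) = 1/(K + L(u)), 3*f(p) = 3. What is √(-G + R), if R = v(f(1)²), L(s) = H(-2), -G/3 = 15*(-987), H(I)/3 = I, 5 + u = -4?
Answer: 2*I*√277595/5 ≈ 210.75*I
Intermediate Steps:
u = -9 (u = -5 - 4 = -9)
f(p) = 1 (f(p) = (⅓)*3 = 1)
H(I) = 3*I
G = 44415 (G = -45*(-987) = -3*(-14805) = 44415)
L(s) = -6 (L(s) = 3*(-2) = -6)
v(K) = 1/(-6 + K) (v(K) = 1/(K - 6) = 1/(-6 + K))
R = -⅕ (R = 1/(-6 + 1²) = 1/(-6 + 1) = 1/(-5) = -⅕ ≈ -0.20000)
√(-G + R) = √(-1*44415 - ⅕) = √(-44415 - ⅕) = √(-222076/5) = 2*I*√277595/5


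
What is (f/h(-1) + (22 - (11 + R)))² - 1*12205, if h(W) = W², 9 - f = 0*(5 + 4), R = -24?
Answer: -10269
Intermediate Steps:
f = 9 (f = 9 - 0*(5 + 4) = 9 - 0*9 = 9 - 1*0 = 9 + 0 = 9)
(f/h(-1) + (22 - (11 + R)))² - 1*12205 = (9/((-1)²) + (22 - (11 - 24)))² - 1*12205 = (9/1 + (22 - 1*(-13)))² - 12205 = (9*1 + (22 + 13))² - 12205 = (9 + 35)² - 12205 = 44² - 12205 = 1936 - 12205 = -10269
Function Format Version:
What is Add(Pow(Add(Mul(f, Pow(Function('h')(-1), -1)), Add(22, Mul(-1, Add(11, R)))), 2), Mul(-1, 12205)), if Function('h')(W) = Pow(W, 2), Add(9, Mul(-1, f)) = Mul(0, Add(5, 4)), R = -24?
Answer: -10269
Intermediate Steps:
f = 9 (f = Add(9, Mul(-1, Mul(0, Add(5, 4)))) = Add(9, Mul(-1, Mul(0, 9))) = Add(9, Mul(-1, 0)) = Add(9, 0) = 9)
Add(Pow(Add(Mul(f, Pow(Function('h')(-1), -1)), Add(22, Mul(-1, Add(11, R)))), 2), Mul(-1, 12205)) = Add(Pow(Add(Mul(9, Pow(Pow(-1, 2), -1)), Add(22, Mul(-1, Add(11, -24)))), 2), Mul(-1, 12205)) = Add(Pow(Add(Mul(9, Pow(1, -1)), Add(22, Mul(-1, -13))), 2), -12205) = Add(Pow(Add(Mul(9, 1), Add(22, 13)), 2), -12205) = Add(Pow(Add(9, 35), 2), -12205) = Add(Pow(44, 2), -12205) = Add(1936, -12205) = -10269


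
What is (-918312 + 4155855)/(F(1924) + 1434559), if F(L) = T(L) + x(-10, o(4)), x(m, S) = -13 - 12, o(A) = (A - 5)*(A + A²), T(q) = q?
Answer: 3237543/1436458 ≈ 2.2538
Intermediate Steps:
o(A) = (-5 + A)*(A + A²)
x(m, S) = -25
F(L) = -25 + L (F(L) = L - 25 = -25 + L)
(-918312 + 4155855)/(F(1924) + 1434559) = (-918312 + 4155855)/((-25 + 1924) + 1434559) = 3237543/(1899 + 1434559) = 3237543/1436458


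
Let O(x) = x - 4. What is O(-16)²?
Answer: 400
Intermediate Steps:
O(x) = -4 + x
O(-16)² = (-4 - 16)² = (-20)² = 400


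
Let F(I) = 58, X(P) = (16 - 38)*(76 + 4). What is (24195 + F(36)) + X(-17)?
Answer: 22493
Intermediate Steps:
X(P) = -1760 (X(P) = -22*80 = -1760)
(24195 + F(36)) + X(-17) = (24195 + 58) - 1760 = 24253 - 1760 = 22493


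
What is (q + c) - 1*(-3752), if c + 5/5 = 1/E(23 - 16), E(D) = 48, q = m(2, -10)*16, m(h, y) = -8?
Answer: 173905/48 ≈ 3623.0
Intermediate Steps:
q = -128 (q = -8*16 = -128)
c = -47/48 (c = -1 + 1/48 = -47/48 ≈ -0.97917)
(q + c) - 1*(-3752) = (-128 - 47/48) - 1*(-3752) = -6191/48 + 3752 = 173905/48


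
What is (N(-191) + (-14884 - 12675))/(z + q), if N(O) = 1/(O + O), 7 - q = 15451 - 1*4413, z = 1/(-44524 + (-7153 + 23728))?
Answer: 294234187511/117772670440 ≈ 2.4983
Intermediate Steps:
z = -1/27949 (z = 1/(-44524 + 16575) = 1/(-27949) = -1/27949 ≈ -3.5779e-5)
q = -11031 (q = 7 - (15451 - 1*4413) = 7 - (15451 - 4413) = 7 - 1*11038 = 7 - 11038 = -11031)
N(O) = 1/(2*O)
(N(-191) + (-14884 - 12675))/(z + q) = ((1/2)/(-191) + (-14884 - 12675))/(-1/27949 - 11031) = ((1/2)*(-1/191) - 27559)/(-308305420/27949) = (-1/382 - 27559)*(-27949/308305420) = -10527539/382*(-27949/308305420) = 294234187511/117772670440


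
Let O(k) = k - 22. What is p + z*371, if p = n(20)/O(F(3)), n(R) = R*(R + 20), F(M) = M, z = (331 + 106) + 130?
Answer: 3995983/19 ≈ 2.1032e+5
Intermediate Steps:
z = 567 (z = 437 + 130 = 567)
O(k) = -22 + k
n(R) = R*(20 + R)
p = -800/19 (p = (20*(20 + 20))/(-22 + 3) = (20*40)/(-19) = 800*(-1/19) = -800/19 ≈ -42.105)
p + z*371 = -800/19 + 567*371 = -800/19 + 210357 = 3995983/19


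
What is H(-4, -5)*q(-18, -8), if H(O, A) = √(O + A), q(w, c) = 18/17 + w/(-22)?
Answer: 1053*I/187 ≈ 5.631*I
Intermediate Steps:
q(w, c) = 18/17 - w/22 (q(w, c) = 18*(1/17) + w*(-1/22) = 18/17 - w/22)
H(O, A) = √(A + O)
H(-4, -5)*q(-18, -8) = √(-5 - 4)*(18/17 - 1/22*(-18)) = √(-9)*(18/17 + 9/11) = (3*I)*(351/187) = 1053*I/187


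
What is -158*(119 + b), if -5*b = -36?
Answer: -99698/5 ≈ -19940.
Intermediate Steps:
b = 36/5 (b = -⅕*(-36) = 36/5 ≈ 7.2000)
-158*(119 + b) = -158*(119 + 36/5) = -158*631/5 = -99698/5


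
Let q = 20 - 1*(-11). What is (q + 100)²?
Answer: 17161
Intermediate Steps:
q = 31 (q = 20 + 11 = 31)
(q + 100)² = (31 + 100)² = 131² = 17161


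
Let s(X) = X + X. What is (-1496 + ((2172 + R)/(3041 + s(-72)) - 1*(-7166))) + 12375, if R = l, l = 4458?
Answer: 52282995/2897 ≈ 18047.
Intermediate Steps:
s(X) = 2*X
R = 4458
(-1496 + ((2172 + R)/(3041 + s(-72)) - 1*(-7166))) + 12375 = (-1496 + ((2172 + 4458)/(3041 + 2*(-72)) - 1*(-7166))) + 12375 = (-1496 + (6630/(3041 - 144) + 7166)) + 12375 = (-1496 + (6630/2897 + 7166)) + 12375 = (-1496 + 20766532/2897) + 12375 = 16432620/2897 + 12375 = 52282995/2897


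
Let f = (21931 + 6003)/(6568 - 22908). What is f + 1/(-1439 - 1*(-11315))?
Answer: -68964961/40343460 ≈ -1.7094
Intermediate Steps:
f = -13967/8170 (f = 27934/(-16340) = 27934*(-1/16340) = -13967/8170 ≈ -1.7095)
f + 1/(-1439 - 1*(-11315)) = -13967/8170 + 1/(-1439 - 1*(-11315)) = -13967/8170 + 1/(-1439 + 11315) = -13967/8170 + 1/9876 = -68964961/40343460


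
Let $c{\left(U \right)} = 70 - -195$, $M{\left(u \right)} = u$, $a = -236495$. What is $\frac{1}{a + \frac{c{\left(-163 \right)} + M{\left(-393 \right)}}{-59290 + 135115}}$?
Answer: $- \frac{75825}{17932233503} \approx -4.2284 \cdot 10^{-6}$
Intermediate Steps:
$c{\left(U \right)} = 265$ ($c{\left(U \right)} = 70 + 195 = 265$)
$\frac{1}{a + \frac{c{\left(-163 \right)} + M{\left(-393 \right)}}{-59290 + 135115}} = \frac{1}{-236495 + \frac{265 - 393}{-59290 + 135115}} = \frac{1}{-236495 - \frac{128}{75825}} = \frac{1}{- \frac{17932233503}{75825}} = - \frac{75825}{17932233503}$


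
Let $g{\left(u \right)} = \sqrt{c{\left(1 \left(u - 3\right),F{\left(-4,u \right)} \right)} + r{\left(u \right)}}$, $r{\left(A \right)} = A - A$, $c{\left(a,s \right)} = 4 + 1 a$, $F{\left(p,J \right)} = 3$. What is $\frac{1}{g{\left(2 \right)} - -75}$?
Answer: $\frac{25}{1874} - \frac{\sqrt{3}}{5622} \approx 0.013032$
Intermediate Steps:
$c{\left(a,s \right)} = 4 + a$
$r{\left(A \right)} = 0$
$g{\left(u \right)} = \sqrt{1 + u}$ ($g{\left(u \right)} = \sqrt{\left(4 + 1 \left(u - 3\right)\right) + 0} = \sqrt{\left(4 + 1 \left(-3 + u\right)\right) + 0} = \sqrt{\left(4 + \left(-3 + u\right)\right) + 0} = \sqrt{\left(1 + u\right) + 0} = \sqrt{1 + u}$)
$\frac{1}{g{\left(2 \right)} - -75} = \frac{1}{\sqrt{1 + 2} - -75} = \frac{1}{\sqrt{3} + 75} = \frac{1}{75 + \sqrt{3}}$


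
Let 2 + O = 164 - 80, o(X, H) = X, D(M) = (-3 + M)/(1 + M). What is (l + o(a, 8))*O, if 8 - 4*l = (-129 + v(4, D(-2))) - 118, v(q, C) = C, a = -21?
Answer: 3403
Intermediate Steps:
D(M) = (-3 + M)/(1 + M)
O = 82 (O = -2 + (164 - 80) = -2 + 84 = 82)
l = 125/2 (l = 2 - ((-129 + (-3 - 2)/(1 - 2)) - 118)/4 = 2 - ((-129 - 5/(-1)) - 118)/4 = 2 - ((-129 - 1*(-5)) - 118)/4 = 2 - ((-129 + 5) - 118)/4 = 2 - (-124 - 118)/4 = 2 - ¼*(-242) = 2 + 121/2 = 125/2 ≈ 62.500)
(l + o(a, 8))*O = (125/2 - 21)*82 = (83/2)*82 = 3403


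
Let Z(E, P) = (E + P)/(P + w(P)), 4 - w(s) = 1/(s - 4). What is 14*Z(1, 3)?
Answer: 7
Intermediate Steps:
w(s) = 4 - 1/(-4 + s) (w(s) = 4 - 1/(s - 4) = 4 - 1/(-4 + s))
Z(E, P) = (E + P)/(P + (-17 + 4*P)/(-4 + P))
14*Z(1, 3) = 14*((-4 + 3)*(1 + 3)/(-17 + 4*3 + 3*(-4 + 3))) = 14*(-1*4/(-17 + 12 + 3*(-1))) = 14*(-1*4/(-17 + 12 - 3)) = 14*(-1*4/(-8)) = 14*(-1/8*(-1)*4) = 14*(1/2) = 7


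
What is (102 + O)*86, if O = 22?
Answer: 10664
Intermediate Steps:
(102 + O)*86 = (102 + 22)*86 = 124*86 = 10664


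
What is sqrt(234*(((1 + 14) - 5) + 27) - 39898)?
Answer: 2*I*sqrt(7810) ≈ 176.75*I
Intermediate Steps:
sqrt(234*(((1 + 14) - 5) + 27) - 39898) = sqrt(234*((15 - 5) + 27) - 39898) = sqrt(234*(10 + 27) - 39898) = sqrt(234*37 - 39898) = sqrt(8658 - 39898) = sqrt(-31240) = 2*I*sqrt(7810)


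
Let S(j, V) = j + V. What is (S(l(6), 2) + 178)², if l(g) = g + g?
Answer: 36864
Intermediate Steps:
l(g) = 2*g
S(j, V) = V + j
(S(l(6), 2) + 178)² = ((2 + 2*6) + 178)² = ((2 + 12) + 178)² = (14 + 178)² = 192² = 36864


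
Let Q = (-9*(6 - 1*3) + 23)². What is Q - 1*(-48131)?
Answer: 48147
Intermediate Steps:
Q = 16 (Q = (-9*(6 - 3) + 23)² = (-9*3 + 23)² = (-27 + 23)² = (-4)² = 16)
Q - 1*(-48131) = 16 - 1*(-48131) = 16 + 48131 = 48147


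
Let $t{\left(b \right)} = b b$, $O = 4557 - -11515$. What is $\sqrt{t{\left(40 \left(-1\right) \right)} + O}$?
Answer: $94 \sqrt{2} \approx 132.94$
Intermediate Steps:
$O = 16072$ ($O = 4557 + 11515 = 16072$)
$t{\left(b \right)} = b^{2}$
$\sqrt{t{\left(40 \left(-1\right) \right)} + O} = \sqrt{\left(40 \left(-1\right)\right)^{2} + 16072} = \sqrt{\left(-40\right)^{2} + 16072} = \sqrt{1600 + 16072} = \sqrt{17672} = 94 \sqrt{2}$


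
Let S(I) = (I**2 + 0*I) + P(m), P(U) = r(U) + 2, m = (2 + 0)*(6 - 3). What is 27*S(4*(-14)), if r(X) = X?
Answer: 84888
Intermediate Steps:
m = 6 (m = 2*3 = 6)
P(U) = 2 + U (P(U) = U + 2 = 2 + U)
S(I) = 8 + I**2 (S(I) = (I**2 + 0*I) + (2 + 6) = (I**2 + 0) + 8 = I**2 + 8 = 8 + I**2)
27*S(4*(-14)) = 27*(8 + (4*(-14))**2) = 27*(8 + (-56)**2) = 27*(8 + 3136) = 27*3144 = 84888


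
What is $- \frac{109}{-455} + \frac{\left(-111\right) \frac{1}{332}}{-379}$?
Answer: $\frac{13765757}{57251740} \approx 0.24044$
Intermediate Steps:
$- \frac{109}{-455} + \frac{\left(-111\right) \frac{1}{332}}{-379} = \left(-109\right) \left(- \frac{1}{455}\right) + \left(-111\right) \frac{1}{332} \left(- \frac{1}{379}\right) = \frac{109}{455} - - \frac{111}{125828} = \frac{109}{455} + \frac{111}{125828} = \frac{13765757}{57251740}$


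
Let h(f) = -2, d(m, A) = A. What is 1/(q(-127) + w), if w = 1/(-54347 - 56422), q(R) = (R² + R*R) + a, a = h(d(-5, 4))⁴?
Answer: 110769/3574958705 ≈ 3.0985e-5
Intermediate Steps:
a = 16 (a = (-2)⁴ = 16)
q(R) = 16 + 2*R² (q(R) = (R² + R*R) + 16 = (R² + R²) + 16 = 2*R² + 16 = 16 + 2*R²)
w = -1/110769 (w = 1/(-110769) = -1/110769 ≈ -9.0278e-6)
1/(q(-127) + w) = 1/((16 + 2*(-127)²) - 1/110769) = 1/((16 + 2*16129) - 1/110769) = 1/((16 + 32258) - 1/110769) = 1/(32274 - 1/110769) = 1/(3574958705/110769) = 110769/3574958705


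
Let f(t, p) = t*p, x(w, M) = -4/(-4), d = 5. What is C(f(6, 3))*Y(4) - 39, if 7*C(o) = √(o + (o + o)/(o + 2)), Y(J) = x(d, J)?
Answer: -39 + 3*√55/35 ≈ -38.364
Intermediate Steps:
x(w, M) = 1 (x(w, M) = -4*(-¼) = 1)
f(t, p) = p*t
Y(J) = 1
C(o) = √(o + 2*o/(2 + o))/7 (C(o) = √(o + (o + o)/(o + 2))/7 = √(o + (2*o)/(2 + o))/7 = √(o + 2*o/(2 + o))/7)
C(f(6, 3))*Y(4) - 39 = (√((3*6)*(4 + 3*6)/(2 + 3*6))/7)*1 - 39 = (√(18*(4 + 18)/(2 + 18))/7)*1 - 39 = (√(18*22/20)/7)*1 - 39 = (√(18*(1/20)*22)/7)*1 - 39 = (√(99/5)/7)*1 - 39 = ((3*√55/5)/7)*1 - 39 = (3*√55/35)*1 - 39 = 3*√55/35 - 39 = -39 + 3*√55/35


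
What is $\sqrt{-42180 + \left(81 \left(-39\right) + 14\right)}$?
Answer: $35 i \sqrt{37} \approx 212.9 i$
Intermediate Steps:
$\sqrt{-42180 + \left(81 \left(-39\right) + 14\right)} = \sqrt{-42180 + \left(-3159 + 14\right)} = \sqrt{-42180 - 3145} = \sqrt{-45325} = 35 i \sqrt{37}$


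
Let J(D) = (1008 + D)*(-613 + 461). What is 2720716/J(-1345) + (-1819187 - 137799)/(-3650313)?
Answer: 2507927408743/46745908278 ≈ 53.650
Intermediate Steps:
J(D) = -153216 - 152*D (J(D) = (1008 + D)*(-152) = -153216 - 152*D)
2720716/J(-1345) + (-1819187 - 137799)/(-3650313) = 2720716/(-153216 - 152*(-1345)) + (-1819187 - 137799)/(-3650313) = 2720716/(-153216 + 204440) - 1956986*(-1/3650313) = 2720716/51224 + 1956986/3650313 = 2720716*(1/51224) + 1956986/3650313 = 680179/12806 + 1956986/3650313 = 2507927408743/46745908278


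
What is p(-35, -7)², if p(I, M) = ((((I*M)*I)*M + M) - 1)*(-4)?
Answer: 57632644624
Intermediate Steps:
p(I, M) = 4 - 4*M - 4*I²*M² (p(I, M) = (((M*I²)*M + M) - 1)*(-4) = ((I²*M² + M) - 1)*(-4) = ((M + I²*M²) - 1)*(-4) = (-1 + M + I²*M²)*(-4) = 4 - 4*M - 4*I²*M²)
p(-35, -7)² = (4 - 4*(-7) - 4*(-35)²*(-7)²)² = (4 + 28 - 4*1225*49)² = (4 + 28 - 240100)² = (-240068)² = 57632644624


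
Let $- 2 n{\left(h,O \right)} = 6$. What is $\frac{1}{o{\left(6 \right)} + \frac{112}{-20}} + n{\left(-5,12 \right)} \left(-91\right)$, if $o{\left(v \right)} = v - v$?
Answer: $\frac{7639}{28} \approx 272.82$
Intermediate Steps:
$o{\left(v \right)} = 0$
$n{\left(h,O \right)} = -3$ ($n{\left(h,O \right)} = \left(- \frac{1}{2}\right) 6 = -3$)
$\frac{1}{o{\left(6 \right)} + \frac{112}{-20}} + n{\left(-5,12 \right)} \left(-91\right) = \frac{1}{0 + \frac{112}{-20}} - -273 = \frac{1}{0 + 112 \left(- \frac{1}{20}\right)} + 273 = \frac{1}{0 - \frac{28}{5}} + 273 = \frac{1}{- \frac{28}{5}} + 273 = - \frac{5}{28} + 273 = \frac{7639}{28}$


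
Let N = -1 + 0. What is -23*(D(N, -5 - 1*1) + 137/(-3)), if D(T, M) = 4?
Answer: 2875/3 ≈ 958.33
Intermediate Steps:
N = -1
-23*(D(N, -5 - 1*1) + 137/(-3)) = -23*(4 + 137/(-3)) = -23*(4 + 137*(-1/3)) = -23*(4 - 137/3) = -23*(-125/3) = 2875/3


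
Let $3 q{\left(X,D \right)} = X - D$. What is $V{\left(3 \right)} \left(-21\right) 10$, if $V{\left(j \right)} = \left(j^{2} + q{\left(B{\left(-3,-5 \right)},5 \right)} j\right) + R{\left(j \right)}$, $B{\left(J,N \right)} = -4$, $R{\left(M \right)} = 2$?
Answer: $-420$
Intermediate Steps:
$q{\left(X,D \right)} = - \frac{D}{3} + \frac{X}{3}$ ($q{\left(X,D \right)} = \frac{X - D}{3} = - \frac{D}{3} + \frac{X}{3}$)
$V{\left(j \right)} = 2 + j^{2} - 3 j$ ($V{\left(j \right)} = \left(j^{2} + \left(\left(- \frac{1}{3}\right) 5 + \frac{1}{3} \left(-4\right)\right) j\right) + 2 = \left(j^{2} + \left(- \frac{5}{3} - \frac{4}{3}\right) j\right) + 2 = \left(j^{2} - 3 j\right) + 2 = 2 + j^{2} - 3 j$)
$V{\left(3 \right)} \left(-21\right) 10 = \left(2 + 3^{2} - 9\right) \left(-21\right) 10 = \left(2 + 9 - 9\right) \left(-21\right) 10 = 2 \left(-21\right) 10 = \left(-42\right) 10 = -420$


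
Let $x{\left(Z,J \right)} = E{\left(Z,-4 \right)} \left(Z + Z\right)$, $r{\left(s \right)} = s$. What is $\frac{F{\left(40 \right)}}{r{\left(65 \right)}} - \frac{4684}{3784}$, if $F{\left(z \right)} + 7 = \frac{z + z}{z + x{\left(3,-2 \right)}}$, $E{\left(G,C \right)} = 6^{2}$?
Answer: $- \frac{659531}{491920} \approx -1.3407$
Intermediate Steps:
$E{\left(G,C \right)} = 36$
$x{\left(Z,J \right)} = 72 Z$ ($x{\left(Z,J \right)} = 36 \left(Z + Z\right) = 36 \cdot 2 Z = 72 Z$)
$F{\left(z \right)} = -7 + \frac{2 z}{216 + z}$ ($F{\left(z \right)} = -7 + \frac{z + z}{z + 72 \cdot 3} = -7 + \frac{2 z}{z + 216} = -7 + \frac{2 z}{216 + z}$)
$\frac{F{\left(40 \right)}}{r{\left(65 \right)}} - \frac{4684}{3784} = \frac{\frac{1}{216 + 40} \left(-1512 - 200\right)}{65} - \frac{4684}{3784} = \frac{-1512 - 200}{256} \cdot \frac{1}{65} - \frac{1171}{946} = \frac{1}{256} \left(-1712\right) \frac{1}{65} - \frac{1171}{946} = \left(- \frac{107}{16}\right) \frac{1}{65} - \frac{1171}{946} = - \frac{107}{1040} - \frac{1171}{946} = - \frac{659531}{491920}$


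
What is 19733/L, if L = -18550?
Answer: -2819/2650 ≈ -1.0638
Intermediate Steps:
19733/L = 19733/(-18550) = 19733*(-1/18550) = -2819/2650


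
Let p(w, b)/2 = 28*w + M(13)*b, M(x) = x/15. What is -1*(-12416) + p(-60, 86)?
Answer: 138076/15 ≈ 9205.1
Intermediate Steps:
M(x) = x/15 (M(x) = x*(1/15) = x/15)
p(w, b) = 56*w + 26*b/15 (p(w, b) = 2*(28*w + ((1/15)*13)*b) = 2*(28*w + 13*b/15) = 56*w + 26*b/15)
-1*(-12416) + p(-60, 86) = -1*(-12416) + (56*(-60) + (26/15)*86) = 12416 + (-3360 + 2236/15) = 12416 - 48164/15 = 138076/15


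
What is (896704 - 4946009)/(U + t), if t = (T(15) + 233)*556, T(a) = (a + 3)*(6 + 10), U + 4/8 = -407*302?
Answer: -8098610/333523 ≈ -24.282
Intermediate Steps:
U = -245829/2 (U = -1/2 - 407*302 = -1/2 - 122914 = -245829/2 ≈ -1.2291e+5)
T(a) = 48 + 16*a (T(a) = (3 + a)*16 = 48 + 16*a)
t = 289676 (t = ((48 + 16*15) + 233)*556 = ((48 + 240) + 233)*556 = (288 + 233)*556 = 521*556 = 289676)
(896704 - 4946009)/(U + t) = (896704 - 4946009)/(-245829/2 + 289676) = -4049305/333523/2 = -4049305*2/333523 = -8098610/333523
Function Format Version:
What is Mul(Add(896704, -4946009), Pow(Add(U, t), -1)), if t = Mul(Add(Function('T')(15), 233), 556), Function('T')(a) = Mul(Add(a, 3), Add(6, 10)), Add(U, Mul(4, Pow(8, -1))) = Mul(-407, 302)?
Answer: Rational(-8098610, 333523) ≈ -24.282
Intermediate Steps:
U = Rational(-245829, 2) (U = Add(Rational(-1, 2), Mul(-407, 302)) = Add(Rational(-1, 2), -122914) = Rational(-245829, 2) ≈ -1.2291e+5)
Function('T')(a) = Add(48, Mul(16, a)) (Function('T')(a) = Mul(Add(3, a), 16) = Add(48, Mul(16, a)))
t = 289676 (t = Mul(Add(Add(48, Mul(16, 15)), 233), 556) = Mul(Add(Add(48, 240), 233), 556) = Mul(Add(288, 233), 556) = Mul(521, 556) = 289676)
Mul(Add(896704, -4946009), Pow(Add(U, t), -1)) = Mul(Add(896704, -4946009), Pow(Add(Rational(-245829, 2), 289676), -1)) = Mul(-4049305, Pow(Rational(333523, 2), -1)) = Mul(-4049305, Rational(2, 333523)) = Rational(-8098610, 333523)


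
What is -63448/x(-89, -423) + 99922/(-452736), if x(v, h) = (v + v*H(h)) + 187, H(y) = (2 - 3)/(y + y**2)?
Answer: -2564683717401781/3960008675136 ≈ -647.65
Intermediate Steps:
H(y) = -1/(y + y**2)
x(v, h) = 187 + v - v/(h*(1 + h)) (x(v, h) = (v + v*(-1/(h*(1 + h)))) + 187 = (v - v/(h*(1 + h))) + 187 = 187 + v - v/(h*(1 + h)))
-63448/x(-89, -423) + 99922/(-452736) = -63448*(-423*(1 - 423)/(-1*(-89) - 423*(1 - 423)*(187 - 89))) + 99922/(-452736) = -63448*178506/(89 - 423*(-422)*98) + 99922*(-1/452736) = -63448*178506/(89 + 17493588) - 49961/226368 = -63448/((-1/423*(-1/422)*17493677)) - 49961/226368 = -63448/17493677/178506 - 49961/226368 = -63448*178506/17493677 - 49961/226368 = -11325848688/17493677 - 49961/226368 = -2564683717401781/3960008675136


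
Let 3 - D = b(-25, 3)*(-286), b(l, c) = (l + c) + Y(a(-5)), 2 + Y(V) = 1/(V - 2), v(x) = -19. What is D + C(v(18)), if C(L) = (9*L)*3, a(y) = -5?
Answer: -51904/7 ≈ -7414.9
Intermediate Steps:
C(L) = 27*L
Y(V) = -2 + 1/(-2 + V) (Y(V) = -2 + 1/(V - 2) = -2 + 1/(-2 + V))
b(l, c) = -15/7 + c + l (b(l, c) = (l + c) + (5 - 2*(-5))/(-2 - 5) = (c + l) + (5 + 10)/(-7) = (c + l) - 1/7*15 = (c + l) - 15/7 = -15/7 + c + l)
D = -48313/7 (D = 3 - (-15/7 + 3 - 25)*(-286) = 3 - (-169)*(-286)/7 = 3 - 1*48334/7 = 3 - 48334/7 = -48313/7 ≈ -6901.9)
D + C(v(18)) = -48313/7 + 27*(-19) = -48313/7 - 513 = -51904/7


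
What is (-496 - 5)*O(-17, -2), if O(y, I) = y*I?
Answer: -17034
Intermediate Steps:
O(y, I) = I*y
(-496 - 5)*O(-17, -2) = (-496 - 5)*(-2*(-17)) = -501*34 = -17034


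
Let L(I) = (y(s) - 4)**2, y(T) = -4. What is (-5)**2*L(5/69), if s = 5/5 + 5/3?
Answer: 1600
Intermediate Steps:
s = 8/3 (s = 5*(1/5) + 5*(1/3) = 1 + 5/3 = 8/3 ≈ 2.6667)
L(I) = 64 (L(I) = (-4 - 4)**2 = (-8)**2 = 64)
(-5)**2*L(5/69) = (-5)**2*64 = 25*64 = 1600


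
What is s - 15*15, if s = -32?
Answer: -257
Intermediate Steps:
s - 15*15 = -32 - 15*15 = -32 - 225 = -257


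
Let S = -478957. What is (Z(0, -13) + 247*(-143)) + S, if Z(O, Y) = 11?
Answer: -514267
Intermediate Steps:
(Z(0, -13) + 247*(-143)) + S = (11 + 247*(-143)) - 478957 = (11 - 35321) - 478957 = -35310 - 478957 = -514267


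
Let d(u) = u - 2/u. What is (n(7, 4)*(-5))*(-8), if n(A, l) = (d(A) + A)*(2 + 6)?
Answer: 30720/7 ≈ 4388.6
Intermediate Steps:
d(u) = u - 2/u
n(A, l) = -16/A + 16*A (n(A, l) = ((A - 2/A) + A)*(2 + 6) = (-2/A + 2*A)*8 = -16/A + 16*A)
(n(7, 4)*(-5))*(-8) = ((-16/7 + 16*7)*(-5))*(-8) = ((-16*1/7 + 112)*(-5))*(-8) = ((-16/7 + 112)*(-5))*(-8) = ((768/7)*(-5))*(-8) = -3840/7*(-8) = 30720/7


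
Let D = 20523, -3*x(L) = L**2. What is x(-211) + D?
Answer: 17048/3 ≈ 5682.7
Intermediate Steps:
x(L) = -L**2/3
x(-211) + D = -1/3*(-211)**2 + 20523 = -1/3*44521 + 20523 = -44521/3 + 20523 = 17048/3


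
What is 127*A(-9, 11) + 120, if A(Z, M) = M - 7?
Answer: 628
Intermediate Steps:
A(Z, M) = -7 + M
127*A(-9, 11) + 120 = 127*(-7 + 11) + 120 = 127*4 + 120 = 508 + 120 = 628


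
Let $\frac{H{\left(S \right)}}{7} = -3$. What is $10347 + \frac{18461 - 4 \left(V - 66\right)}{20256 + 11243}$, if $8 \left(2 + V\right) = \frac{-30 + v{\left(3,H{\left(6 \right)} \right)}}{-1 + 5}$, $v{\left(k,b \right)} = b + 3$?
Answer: $\frac{325938892}{31499} \approx 10348.0$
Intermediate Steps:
$H{\left(S \right)} = -21$ ($H{\left(S \right)} = 7 \left(-3\right) = -21$)
$v{\left(k,b \right)} = 3 + b$
$V = - \frac{7}{2}$ ($V = -2 + \frac{\left(-30 + \left(3 - 21\right)\right) \frac{1}{-1 + 5}}{8} = -2 + \frac{\left(-30 - 18\right) \frac{1}{4}}{8} = -2 + \frac{\left(-48\right) \frac{1}{4}}{8} = -2 + \frac{1}{8} \left(-12\right) = -2 - \frac{3}{2} = - \frac{7}{2} \approx -3.5$)
$10347 + \frac{18461 - 4 \left(V - 66\right)}{20256 + 11243} = 10347 + \frac{18461 - 4 \left(- \frac{7}{2} - 66\right)}{20256 + 11243} = 10347 + \frac{18461 - -278}{31499} = 10347 + \left(18461 + 278\right) \frac{1}{31499} = 10347 + 18739 \cdot \frac{1}{31499} = 10347 + \frac{18739}{31499} = \frac{325938892}{31499}$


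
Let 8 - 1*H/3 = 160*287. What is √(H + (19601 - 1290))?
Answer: 5*I*√4777 ≈ 345.58*I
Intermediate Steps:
H = -137736 (H = 24 - 480*287 = 24 - 3*45920 = 24 - 137760 = -137736)
√(H + (19601 - 1290)) = √(-137736 + (19601 - 1290)) = √(-137736 + 18311) = √(-119425) = 5*I*√4777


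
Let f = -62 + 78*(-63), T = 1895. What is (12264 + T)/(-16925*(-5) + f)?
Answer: 14159/79649 ≈ 0.17777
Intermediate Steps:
f = -4976 (f = -62 - 4914 = -4976)
(12264 + T)/(-16925*(-5) + f) = (12264 + 1895)/(-16925*(-5) - 4976) = 14159/(84625 - 4976) = 14159/79649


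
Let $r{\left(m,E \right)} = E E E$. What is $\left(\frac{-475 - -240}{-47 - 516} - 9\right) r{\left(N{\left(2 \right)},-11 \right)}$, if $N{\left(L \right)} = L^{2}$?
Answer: $\frac{6431392}{563} \approx 11423.0$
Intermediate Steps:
$r{\left(m,E \right)} = E^{3}$ ($r{\left(m,E \right)} = E^{2} E = E^{3}$)
$\left(\frac{-475 - -240}{-47 - 516} - 9\right) r{\left(N{\left(2 \right)},-11 \right)} = \left(\frac{-475 - -240}{-47 - 516} - 9\right) \left(-11\right)^{3} = \left(\frac{-475 + \left(-56 + 296\right)}{-563} - 9\right) \left(-1331\right) = \left(\left(-475 + 240\right) \left(- \frac{1}{563}\right) - 9\right) \left(-1331\right) = \left(\left(-235\right) \left(- \frac{1}{563}\right) - 9\right) \left(-1331\right) = \left(\frac{235}{563} - 9\right) \left(-1331\right) = \left(- \frac{4832}{563}\right) \left(-1331\right) = \frac{6431392}{563}$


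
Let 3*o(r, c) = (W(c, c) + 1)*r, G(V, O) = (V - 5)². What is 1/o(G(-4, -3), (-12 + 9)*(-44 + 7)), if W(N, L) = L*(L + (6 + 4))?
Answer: 1/362664 ≈ 2.7574e-6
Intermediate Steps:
W(N, L) = L*(10 + L) (W(N, L) = L*(L + 10) = L*(10 + L))
G(V, O) = (-5 + V)²
o(r, c) = r*(1 + c*(10 + c))/3 (o(r, c) = ((c*(10 + c) + 1)*r)/3 = ((1 + c*(10 + c))*r)/3 = (r*(1 + c*(10 + c)))/3 = r*(1 + c*(10 + c))/3)
1/o(G(-4, -3), (-12 + 9)*(-44 + 7)) = 1/((-5 - 4)²*(1 + ((-12 + 9)*(-44 + 7))*(10 + (-12 + 9)*(-44 + 7)))/3) = 1/((⅓)*(-9)²*(1 + (-3*(-37))*(10 - 3*(-37)))) = 1/((⅓)*81*(1 + 111*(10 + 111))) = 1/((⅓)*81*(1 + 111*121)) = 1/((⅓)*81*(1 + 13431)) = 1/((⅓)*81*13432) = 1/362664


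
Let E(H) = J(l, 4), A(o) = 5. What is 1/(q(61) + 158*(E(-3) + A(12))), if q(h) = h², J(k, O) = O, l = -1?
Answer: 1/5143 ≈ 0.00019444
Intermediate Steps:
E(H) = 4
1/(q(61) + 158*(E(-3) + A(12))) = 1/(61² + 158*(4 + 5)) = 1/(3721 + 158*9) = 1/(3721 + 1422) = 1/5143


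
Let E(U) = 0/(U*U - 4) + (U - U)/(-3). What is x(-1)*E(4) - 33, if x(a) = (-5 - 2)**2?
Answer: -33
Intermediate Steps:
E(U) = 0 (E(U) = 0/(U**2 - 4) + 0*(-1/3) = 0/(-4 + U**2) + 0 = 0 + 0 = 0)
x(a) = 49 (x(a) = (-7)**2 = 49)
x(-1)*E(4) - 33 = 49*0 - 33 = 0 - 33 = -33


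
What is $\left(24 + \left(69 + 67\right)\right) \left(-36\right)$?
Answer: $-5760$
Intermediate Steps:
$\left(24 + \left(69 + 67\right)\right) \left(-36\right) = \left(24 + 136\right) \left(-36\right) = 160 \left(-36\right) = -5760$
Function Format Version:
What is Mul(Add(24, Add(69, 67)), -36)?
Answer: -5760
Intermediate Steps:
Mul(Add(24, Add(69, 67)), -36) = Mul(Add(24, 136), -36) = Mul(160, -36) = -5760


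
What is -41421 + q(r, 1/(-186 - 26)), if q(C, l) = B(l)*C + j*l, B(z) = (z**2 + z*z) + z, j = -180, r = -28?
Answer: -232697673/5618 ≈ -41420.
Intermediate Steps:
B(z) = z + 2*z**2 (B(z) = (z**2 + z**2) + z = 2*z**2 + z = z + 2*z**2)
q(C, l) = -180*l + C*l*(1 + 2*l) (q(C, l) = (l*(1 + 2*l))*C - 180*l = C*l*(1 + 2*l) - 180*l = -180*l + C*l*(1 + 2*l))
-41421 + q(r, 1/(-186 - 26)) = -41421 + (-180 - 28*(1 + 2/(-186 - 26)))/(-186 - 26) = -41421 + (-180 - 28*(1 + 2/(-212)))/(-212) = -41421 - (-180 - 28*(1 + 2*(-1/212)))/212 = -41421 - (-180 - 28*(1 - 1/106))/212 = -41421 - (-180 - 28*105/106)/212 = -41421 - (-180 - 1470/53)/212 = -41421 - 1/212*(-11010/53) = -41421 + 5505/5618 = -232697673/5618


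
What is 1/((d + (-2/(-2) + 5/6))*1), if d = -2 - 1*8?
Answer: -6/49 ≈ -0.12245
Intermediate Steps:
d = -10 (d = -2 - 8 = -10)
1/((d + (-2/(-2) + 5/6))*1) = 1/((-10 + (-2/(-2) + 5/6))*1) = 1/((-10 + (-2*(-1/2) + 5*(1/6)))*1) = 1/((-10 + (1 + 5/6))*1) = 1/((-10 + 11/6)*1) = 1/(-49/6*1) = 1/(-49/6) = -6/49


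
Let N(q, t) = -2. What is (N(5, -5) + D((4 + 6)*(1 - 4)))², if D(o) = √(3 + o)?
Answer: (2 - 3*I*√3)² ≈ -23.0 - 20.785*I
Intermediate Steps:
(N(5, -5) + D((4 + 6)*(1 - 4)))² = (-2 + √(3 + (4 + 6)*(1 - 4)))² = (-2 + √(3 + 10*(-3)))² = (-2 + √(3 - 30))² = (-2 + √(-27))² = (-2 + 3*I*√3)²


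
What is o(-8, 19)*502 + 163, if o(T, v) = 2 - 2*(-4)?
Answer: 5183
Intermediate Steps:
o(T, v) = 10 (o(T, v) = 2 + 8 = 10)
o(-8, 19)*502 + 163 = 10*502 + 163 = 5020 + 163 = 5183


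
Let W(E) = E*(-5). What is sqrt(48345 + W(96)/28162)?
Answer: sqrt(9585580272105)/14081 ≈ 219.88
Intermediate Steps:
W(E) = -5*E
sqrt(48345 + W(96)/28162) = sqrt(48345 - 5*96/28162) = sqrt(48345 - 480*1/28162) = sqrt(48345 - 240/14081) = sqrt(680745705/14081) = sqrt(9585580272105)/14081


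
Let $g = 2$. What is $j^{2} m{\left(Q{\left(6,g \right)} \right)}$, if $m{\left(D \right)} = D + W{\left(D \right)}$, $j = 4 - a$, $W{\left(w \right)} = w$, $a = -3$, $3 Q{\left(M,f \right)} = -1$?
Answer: $- \frac{98}{3} \approx -32.667$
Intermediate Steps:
$Q{\left(M,f \right)} = - \frac{1}{3}$ ($Q{\left(M,f \right)} = \frac{1}{3} \left(-1\right) = - \frac{1}{3}$)
$j = 7$ ($j = 4 - -3 = 4 + 3 = 7$)
$m{\left(D \right)} = 2 D$ ($m{\left(D \right)} = D + D = 2 D$)
$j^{2} m{\left(Q{\left(6,g \right)} \right)} = 7^{2} \cdot 2 \left(- \frac{1}{3}\right) = 49 \left(- \frac{2}{3}\right) = - \frac{98}{3}$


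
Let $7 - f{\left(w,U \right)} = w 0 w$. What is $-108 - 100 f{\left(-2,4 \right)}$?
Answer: $-808$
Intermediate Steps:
$f{\left(w,U \right)} = 7$ ($f{\left(w,U \right)} = 7 - w 0 w = 7 - 0 w = 7 - 0 = 7 + 0 = 7$)
$-108 - 100 f{\left(-2,4 \right)} = -108 - 700 = -808$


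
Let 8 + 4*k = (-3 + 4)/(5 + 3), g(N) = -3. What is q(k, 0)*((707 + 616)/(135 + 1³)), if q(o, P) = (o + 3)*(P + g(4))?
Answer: -130977/4352 ≈ -30.096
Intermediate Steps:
k = -63/32 (k = -2 + ((-3 + 4)/(5 + 3))/4 = -2 + (1/8)/4 = -2 + (1*(⅛))/4 = -2 + (¼)*(⅛) = -2 + 1/32 = -63/32 ≈ -1.9688)
q(o, P) = (-3 + P)*(3 + o) (q(o, P) = (o + 3)*(P - 3) = (3 + o)*(-3 + P) = (-3 + P)*(3 + o))
q(k, 0)*((707 + 616)/(135 + 1³)) = (-9 - 3*(-63/32) + 3*0 + 0*(-63/32))*((707 + 616)/(135 + 1³)) = (-9 + 189/32 + 0 + 0)*(1323/(135 + 1)) = -130977/(32*136) = -99/32*1323/136 = -130977/4352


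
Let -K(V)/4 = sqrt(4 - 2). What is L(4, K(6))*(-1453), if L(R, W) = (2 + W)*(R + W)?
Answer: -58120 + 34872*sqrt(2) ≈ -8803.5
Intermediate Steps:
K(V) = -4*sqrt(2) (K(V) = -4*sqrt(4 - 2) = -4*sqrt(2))
L(4, K(6))*(-1453) = ((-4*sqrt(2))**2 + 2*4 + 2*(-4*sqrt(2)) + 4*(-4*sqrt(2)))*(-1453) = (32 + 8 - 8*sqrt(2) - 16*sqrt(2))*(-1453) = (40 - 24*sqrt(2))*(-1453) = -58120 + 34872*sqrt(2)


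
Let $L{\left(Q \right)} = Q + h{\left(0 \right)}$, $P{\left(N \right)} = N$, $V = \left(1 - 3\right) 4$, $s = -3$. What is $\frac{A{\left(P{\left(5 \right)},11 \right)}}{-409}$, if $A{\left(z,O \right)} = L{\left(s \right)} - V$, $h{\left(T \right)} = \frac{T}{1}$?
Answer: $- \frac{5}{409} \approx -0.012225$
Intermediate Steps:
$V = -8$ ($V = \left(-2\right) 4 = -8$)
$h{\left(T \right)} = T$ ($h{\left(T \right)} = T 1 = T$)
$L{\left(Q \right)} = Q$ ($L{\left(Q \right)} = Q + 0 = Q$)
$A{\left(z,O \right)} = 5$ ($A{\left(z,O \right)} = -3 - -8 = -3 + 8 = 5$)
$\frac{A{\left(P{\left(5 \right)},11 \right)}}{-409} = \frac{5}{-409} = 5 \left(- \frac{1}{409}\right) = - \frac{5}{409}$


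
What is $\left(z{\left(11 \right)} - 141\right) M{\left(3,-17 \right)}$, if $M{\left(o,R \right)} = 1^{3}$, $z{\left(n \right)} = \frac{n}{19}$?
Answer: $- \frac{2668}{19} \approx -140.42$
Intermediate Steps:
$z{\left(n \right)} = \frac{n}{19}$ ($z{\left(n \right)} = n \frac{1}{19} = \frac{n}{19}$)
$M{\left(o,R \right)} = 1$
$\left(z{\left(11 \right)} - 141\right) M{\left(3,-17 \right)} = \left(\frac{1}{19} \cdot 11 - 141\right) 1 = \left(\frac{11}{19} - 141\right) 1 = \left(- \frac{2668}{19}\right) 1 = - \frac{2668}{19}$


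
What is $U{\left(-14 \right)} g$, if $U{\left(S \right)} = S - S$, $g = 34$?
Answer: $0$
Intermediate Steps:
$U{\left(S \right)} = 0$
$U{\left(-14 \right)} g = 0 \cdot 34 = 0$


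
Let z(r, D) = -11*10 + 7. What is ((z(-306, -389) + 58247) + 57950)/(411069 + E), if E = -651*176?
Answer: 38698/98831 ≈ 0.39156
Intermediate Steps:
z(r, D) = -103 (z(r, D) = -110 + 7 = -103)
E = -114576
((z(-306, -389) + 58247) + 57950)/(411069 + E) = ((-103 + 58247) + 57950)/(411069 - 114576) = (58144 + 57950)/296493 = 116094*(1/296493) = 38698/98831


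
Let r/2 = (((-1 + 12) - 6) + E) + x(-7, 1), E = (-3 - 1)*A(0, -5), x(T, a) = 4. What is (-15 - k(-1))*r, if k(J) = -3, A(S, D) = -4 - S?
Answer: -600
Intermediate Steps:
E = 16 (E = (-3 - 1)*(-4 - 1*0) = -4*(-4 + 0) = -4*(-4) = 16)
r = 50 (r = 2*((((-1 + 12) - 6) + 16) + 4) = 2*(((11 - 6) + 16) + 4) = 2*((5 + 16) + 4) = 2*(21 + 4) = 2*25 = 50)
(-15 - k(-1))*r = (-15 - 1*(-3))*50 = (-15 + 3)*50 = -12*50 = -600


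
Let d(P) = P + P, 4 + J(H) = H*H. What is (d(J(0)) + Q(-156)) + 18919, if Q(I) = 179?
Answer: 19090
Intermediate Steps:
J(H) = -4 + H**2 (J(H) = -4 + H*H = -4 + H**2)
d(P) = 2*P
(d(J(0)) + Q(-156)) + 18919 = (2*(-4 + 0**2) + 179) + 18919 = (2*(-4 + 0) + 179) + 18919 = (2*(-4) + 179) + 18919 = (-8 + 179) + 18919 = 171 + 18919 = 19090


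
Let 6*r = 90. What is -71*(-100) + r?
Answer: 7115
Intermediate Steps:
r = 15 (r = (⅙)*90 = 15)
-71*(-100) + r = -71*(-100) + 15 = 7100 + 15 = 7115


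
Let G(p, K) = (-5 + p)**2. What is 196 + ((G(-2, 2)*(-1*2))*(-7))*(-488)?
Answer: -334572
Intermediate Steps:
196 + ((G(-2, 2)*(-1*2))*(-7))*(-488) = 196 + (((-5 - 2)**2*(-1*2))*(-7))*(-488) = 196 + (((-7)**2*(-2))*(-7))*(-488) = 196 + ((49*(-2))*(-7))*(-488) = 196 - 98*(-7)*(-488) = 196 + 686*(-488) = 196 - 334768 = -334572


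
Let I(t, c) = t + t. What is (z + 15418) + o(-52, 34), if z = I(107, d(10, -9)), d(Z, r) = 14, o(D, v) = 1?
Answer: 15633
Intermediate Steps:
I(t, c) = 2*t
z = 214 (z = 2*107 = 214)
(z + 15418) + o(-52, 34) = (214 + 15418) + 1 = 15632 + 1 = 15633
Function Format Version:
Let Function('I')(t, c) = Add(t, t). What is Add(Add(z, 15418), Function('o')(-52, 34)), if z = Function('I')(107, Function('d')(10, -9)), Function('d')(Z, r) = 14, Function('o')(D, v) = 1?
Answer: 15633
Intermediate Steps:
Function('I')(t, c) = Mul(2, t)
z = 214 (z = Mul(2, 107) = 214)
Add(Add(z, 15418), Function('o')(-52, 34)) = Add(Add(214, 15418), 1) = Add(15632, 1) = 15633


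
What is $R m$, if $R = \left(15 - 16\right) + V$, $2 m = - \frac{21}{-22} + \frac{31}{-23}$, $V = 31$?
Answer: $- \frac{2985}{506} \approx -5.8992$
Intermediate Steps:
$m = - \frac{199}{1012}$ ($m = \frac{- \frac{21}{-22} + \frac{31}{-23}}{2} = \frac{\left(-21\right) \left(- \frac{1}{22}\right) + 31 \left(- \frac{1}{23}\right)}{2} = \frac{\frac{21}{22} - \frac{31}{23}}{2} = \frac{1}{2} \left(- \frac{199}{506}\right) = - \frac{199}{1012} \approx -0.19664$)
$R = 30$ ($R = \left(15 - 16\right) + 31 = -1 + 31 = 30$)
$R m = 30 \left(- \frac{199}{1012}\right) = - \frac{2985}{506}$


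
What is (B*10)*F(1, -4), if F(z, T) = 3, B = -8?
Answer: -240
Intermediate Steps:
(B*10)*F(1, -4) = -8*10*3 = -80*3 = -240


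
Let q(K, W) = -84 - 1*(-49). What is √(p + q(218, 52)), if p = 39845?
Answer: √39810 ≈ 199.52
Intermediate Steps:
q(K, W) = -35 (q(K, W) = -84 + 49 = -35)
√(p + q(218, 52)) = √(39845 - 35) = √39810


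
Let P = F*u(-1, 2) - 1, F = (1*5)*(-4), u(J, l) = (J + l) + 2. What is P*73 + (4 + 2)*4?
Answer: -4429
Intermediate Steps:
u(J, l) = 2 + J + l
F = -20 (F = 5*(-4) = -20)
P = -61 (P = -20*(2 - 1 + 2) - 1 = -20*3 - 1 = -60 - 1 = -61)
P*73 + (4 + 2)*4 = -61*73 + (4 + 2)*4 = -4453 + 6*4 = -4453 + 24 = -4429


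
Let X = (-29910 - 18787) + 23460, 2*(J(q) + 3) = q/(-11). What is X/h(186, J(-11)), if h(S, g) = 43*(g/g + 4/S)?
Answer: -2347041/4085 ≈ -574.55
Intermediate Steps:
J(q) = -3 - q/22 (J(q) = -3 + (q/(-11))/2 = -3 + (q*(-1/11))/2 = -3 + (-q/11)/2 = -3 - q/22)
X = -25237 (X = -48697 + 23460 = -25237)
h(S, g) = 43 + 172/S (h(S, g) = 43*(1 + 4/S) = 43 + 172/S)
X/h(186, J(-11)) = -25237/(43 + 172/186) = -25237/(43 + 172*(1/186)) = -25237/(43 + 86/93) = -25237/4085/93 = -25237*93/4085 = -2347041/4085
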